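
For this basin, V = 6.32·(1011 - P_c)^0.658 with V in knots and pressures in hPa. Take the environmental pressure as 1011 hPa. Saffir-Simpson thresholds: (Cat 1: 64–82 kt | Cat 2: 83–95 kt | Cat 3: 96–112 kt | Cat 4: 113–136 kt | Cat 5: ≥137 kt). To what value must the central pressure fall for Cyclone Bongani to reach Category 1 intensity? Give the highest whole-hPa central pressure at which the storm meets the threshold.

977 hPa

Category 1 begins at V = 64 kt.
Required ΔP = (64/6.32)^(1/0.658) = 10.127^1.520 ≈ 33.73 hPa.
P_c ≤ 1011 − 33.73 = 977.27, so the highest integer P_c is 977 hPa.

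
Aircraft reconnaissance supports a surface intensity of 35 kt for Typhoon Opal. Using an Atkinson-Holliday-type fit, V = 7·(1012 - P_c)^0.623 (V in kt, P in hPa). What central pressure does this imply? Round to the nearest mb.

ΔP = (V / 7)^(1/0.623) = (35/7)^1.605.
35/7 = 5.000; 5.000^1.605 ≈ 13.24 mb.
P_c = 1012 − 13.24 = 998.76 ≈ 999 mb.

999 mb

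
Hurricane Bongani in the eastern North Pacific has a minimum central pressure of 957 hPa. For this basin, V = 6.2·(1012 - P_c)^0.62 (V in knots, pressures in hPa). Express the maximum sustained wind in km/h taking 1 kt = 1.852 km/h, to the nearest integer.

138 km/h

ΔP = 1012 − 957 = 55 hPa.
V ≈ 6.2 × 55^0.62 = 6.2 × 11.996 ≈ 74.373 kt.
74.373 × 1.852 ≈ 137.74 km/h → 138 km/h.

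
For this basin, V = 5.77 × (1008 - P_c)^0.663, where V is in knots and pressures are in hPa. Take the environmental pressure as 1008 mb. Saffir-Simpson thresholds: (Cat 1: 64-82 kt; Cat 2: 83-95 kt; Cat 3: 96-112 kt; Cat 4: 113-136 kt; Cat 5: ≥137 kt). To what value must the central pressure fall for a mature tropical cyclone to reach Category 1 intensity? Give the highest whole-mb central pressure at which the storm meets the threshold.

970 mb

Category 1 begins at V = 64 kt.
Required ΔP = (64/5.77)^(1/0.663) = 11.092^1.508 ≈ 37.69 mb.
P_c ≤ 1008 − 37.69 = 970.31, so the highest integer P_c is 970 mb.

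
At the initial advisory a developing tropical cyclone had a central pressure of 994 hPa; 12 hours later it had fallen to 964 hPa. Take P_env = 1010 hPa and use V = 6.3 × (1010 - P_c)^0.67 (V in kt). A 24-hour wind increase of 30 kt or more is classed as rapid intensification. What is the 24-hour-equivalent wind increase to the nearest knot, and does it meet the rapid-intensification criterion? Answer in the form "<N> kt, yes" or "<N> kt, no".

83 kt, yes

V₁: ΔP = 16, V ≈ 6.3 × 16^0.67 ≈ 40.37 kt.
V₂: ΔP = 46, V ≈ 6.3 × 46^0.67 ≈ 81.92 kt.
ΔV over 12 h = 41.55 kt → 24 h equivalent = 41.55 × 24/12 ≈ 83.10 kt.
83 kt ≥ 30 kt ⇒ rapid intensification.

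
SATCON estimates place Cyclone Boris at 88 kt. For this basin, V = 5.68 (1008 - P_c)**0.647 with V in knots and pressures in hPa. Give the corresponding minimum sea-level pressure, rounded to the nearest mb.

ΔP = (V / 5.68)^(1/0.647) = (88/5.68)^1.546.
88/5.68 = 15.493; 15.493^1.546 ≈ 69.10 mb.
P_c = 1008 − 69.10 = 938.90 ≈ 939 mb.

939 mb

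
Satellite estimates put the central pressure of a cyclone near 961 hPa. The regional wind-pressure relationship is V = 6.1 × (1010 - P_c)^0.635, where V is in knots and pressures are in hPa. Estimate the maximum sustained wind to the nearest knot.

72 kt

ΔP = 1010 − 961 = 49 hPa.
49^0.635 ≈ 11.838.
V ≈ 6.1 × 11.838 ≈ 72.2 kt.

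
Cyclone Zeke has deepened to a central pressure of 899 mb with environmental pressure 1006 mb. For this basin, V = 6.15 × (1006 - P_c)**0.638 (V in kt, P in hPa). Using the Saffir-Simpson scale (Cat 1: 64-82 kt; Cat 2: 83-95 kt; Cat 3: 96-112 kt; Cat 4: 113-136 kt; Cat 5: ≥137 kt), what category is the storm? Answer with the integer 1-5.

4

ΔP = 1006 − 899 = 107 mb.
V ≈ 6.15 × 107^0.638 = 6.15 × 19.71 ≈ 121 kt.
121 kt falls in the Category 4 band.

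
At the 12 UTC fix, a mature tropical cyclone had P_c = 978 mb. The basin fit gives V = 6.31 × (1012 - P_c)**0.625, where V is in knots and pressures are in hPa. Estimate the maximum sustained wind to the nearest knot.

57 kt

ΔP = 1012 − 978 = 34 mb.
34^0.625 ≈ 9.061.
V ≈ 6.31 × 9.061 ≈ 57.2 kt.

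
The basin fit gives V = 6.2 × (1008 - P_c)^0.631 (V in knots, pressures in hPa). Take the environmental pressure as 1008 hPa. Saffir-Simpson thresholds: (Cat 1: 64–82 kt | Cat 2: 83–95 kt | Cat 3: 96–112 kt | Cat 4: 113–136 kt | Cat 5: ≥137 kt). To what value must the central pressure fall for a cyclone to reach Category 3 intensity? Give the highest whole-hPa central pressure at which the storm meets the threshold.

Category 3 begins at V = 96 kt.
Required ΔP = (96/6.2)^(1/0.631) = 15.484^1.585 ≈ 76.86 hPa.
P_c ≤ 1008 − 76.86 = 931.14, so the highest integer P_c is 931 hPa.

931 hPa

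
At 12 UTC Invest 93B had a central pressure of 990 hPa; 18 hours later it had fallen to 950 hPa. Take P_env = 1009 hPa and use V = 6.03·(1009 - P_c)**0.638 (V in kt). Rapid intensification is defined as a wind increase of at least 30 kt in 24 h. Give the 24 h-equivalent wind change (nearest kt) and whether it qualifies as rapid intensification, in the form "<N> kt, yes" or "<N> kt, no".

56 kt, yes

V₁: ΔP = 19, V ≈ 6.03 × 19^0.638 ≈ 39.46 kt.
V₂: ΔP = 59, V ≈ 6.03 × 59^0.638 ≈ 81.31 kt.
ΔV over 18 h = 41.85 kt → 24 h equivalent = 41.85 × 24/18 ≈ 55.80 kt.
56 kt ≥ 30 kt ⇒ rapid intensification.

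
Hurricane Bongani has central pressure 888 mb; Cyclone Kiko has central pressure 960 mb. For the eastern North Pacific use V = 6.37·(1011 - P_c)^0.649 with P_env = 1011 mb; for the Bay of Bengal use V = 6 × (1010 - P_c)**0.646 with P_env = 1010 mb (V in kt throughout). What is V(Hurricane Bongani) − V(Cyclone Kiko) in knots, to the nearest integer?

70 kt

Hurricane Bongani: ΔP = 123; V ≈ 6.37 × 123^0.649 ≈ 144.71 kt.
Cyclone Kiko: ΔP = 50; V ≈ 6 × 50^0.646 ≈ 75.11 kt.
Difference ≈ 144.71 − 75.11 = 69.60 → 70 kt.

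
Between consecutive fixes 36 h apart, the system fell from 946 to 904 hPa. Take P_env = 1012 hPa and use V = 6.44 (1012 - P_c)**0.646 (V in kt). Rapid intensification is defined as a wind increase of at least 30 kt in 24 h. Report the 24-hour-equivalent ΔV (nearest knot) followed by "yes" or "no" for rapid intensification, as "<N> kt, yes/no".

V₁: ΔP = 66, V ≈ 6.44 × 66^0.646 ≈ 96.45 kt.
V₂: ΔP = 108, V ≈ 6.44 × 108^0.646 ≈ 132.58 kt.
ΔV over 36 h = 36.13 kt → 24 h equivalent = 36.13 × 24/36 ≈ 24.09 kt.
24 kt < 30 kt ⇒ not rapid intensification.

24 kt, no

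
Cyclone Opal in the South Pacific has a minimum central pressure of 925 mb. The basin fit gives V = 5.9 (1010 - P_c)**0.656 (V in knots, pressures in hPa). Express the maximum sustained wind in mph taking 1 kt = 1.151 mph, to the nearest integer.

125 mph

ΔP = 1010 − 925 = 85 mb.
V ≈ 5.9 × 85^0.656 = 5.9 × 18.437 ≈ 108.780 kt.
108.780 × 1.151 ≈ 125.21 mph → 125 mph.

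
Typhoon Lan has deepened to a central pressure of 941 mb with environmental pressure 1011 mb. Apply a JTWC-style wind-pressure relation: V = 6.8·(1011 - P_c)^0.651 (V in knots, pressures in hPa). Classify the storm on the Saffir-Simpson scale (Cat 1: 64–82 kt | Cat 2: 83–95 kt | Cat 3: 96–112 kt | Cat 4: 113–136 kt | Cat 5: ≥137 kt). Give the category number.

ΔP = 1011 − 941 = 70 mb.
V ≈ 6.8 × 70^0.651 = 6.8 × 15.89 ≈ 108 kt.
108 kt falls in the Category 3 band.

3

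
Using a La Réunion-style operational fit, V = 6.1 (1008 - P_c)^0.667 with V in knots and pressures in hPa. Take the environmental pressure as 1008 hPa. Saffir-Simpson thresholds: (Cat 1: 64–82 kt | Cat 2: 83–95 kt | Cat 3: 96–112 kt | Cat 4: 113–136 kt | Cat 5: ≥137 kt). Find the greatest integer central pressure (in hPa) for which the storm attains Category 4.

Category 4 begins at V = 113 kt.
Required ΔP = (113/6.1)^(1/0.667) = 18.525^1.499 ≈ 79.56 hPa.
P_c ≤ 1008 − 79.56 = 928.44, so the highest integer P_c is 928 hPa.

928 hPa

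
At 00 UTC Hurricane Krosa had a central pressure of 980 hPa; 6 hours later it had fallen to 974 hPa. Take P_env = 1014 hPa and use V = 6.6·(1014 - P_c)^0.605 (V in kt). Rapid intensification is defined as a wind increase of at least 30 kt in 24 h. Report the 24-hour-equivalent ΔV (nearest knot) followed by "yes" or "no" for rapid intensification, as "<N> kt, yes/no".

V₁: ΔP = 34, V ≈ 6.6 × 34^0.605 ≈ 55.73 kt.
V₂: ΔP = 40, V ≈ 6.6 × 40^0.605 ≈ 61.49 kt.
ΔV over 6 h = 5.76 kt → 24 h equivalent = 5.76 × 24/6 ≈ 23.04 kt.
23 kt < 30 kt ⇒ not rapid intensification.

23 kt, no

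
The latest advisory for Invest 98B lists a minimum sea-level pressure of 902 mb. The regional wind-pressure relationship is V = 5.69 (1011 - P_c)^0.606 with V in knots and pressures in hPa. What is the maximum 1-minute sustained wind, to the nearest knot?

ΔP = 1011 − 902 = 109 mb.
109^0.606 ≈ 17.166.
V ≈ 5.69 × 17.166 ≈ 97.7 kt.

98 kt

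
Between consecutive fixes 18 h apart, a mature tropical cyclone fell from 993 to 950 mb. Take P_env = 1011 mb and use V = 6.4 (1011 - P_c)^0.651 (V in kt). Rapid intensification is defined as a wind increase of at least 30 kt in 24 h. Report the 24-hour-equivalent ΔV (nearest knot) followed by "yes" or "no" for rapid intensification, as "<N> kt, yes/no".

V₁: ΔP = 18, V ≈ 6.4 × 18^0.651 ≈ 42.01 kt.
V₂: ΔP = 61, V ≈ 6.4 × 61^0.651 ≈ 92.99 kt.
ΔV over 18 h = 50.98 kt → 24 h equivalent = 50.98 × 24/18 ≈ 67.97 kt.
68 kt ≥ 30 kt ⇒ rapid intensification.

68 kt, yes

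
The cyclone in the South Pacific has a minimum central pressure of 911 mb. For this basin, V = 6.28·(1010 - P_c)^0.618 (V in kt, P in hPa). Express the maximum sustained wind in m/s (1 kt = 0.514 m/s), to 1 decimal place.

ΔP = 1010 − 911 = 99 mb.
V ≈ 6.28 × 99^0.618 = 6.28 × 17.112 ≈ 107.464 kt.
107.464 × 0.514 ≈ 55.24 m/s → 55.2 m/s.

55.2 m/s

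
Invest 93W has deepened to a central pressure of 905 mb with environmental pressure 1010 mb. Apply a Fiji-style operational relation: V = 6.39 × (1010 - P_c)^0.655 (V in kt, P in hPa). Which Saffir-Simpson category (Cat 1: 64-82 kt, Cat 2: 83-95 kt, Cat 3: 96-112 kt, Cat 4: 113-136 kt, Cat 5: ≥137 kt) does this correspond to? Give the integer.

4

ΔP = 1010 − 905 = 105 mb.
V ≈ 6.39 × 105^0.655 = 6.39 × 21.08 ≈ 135 kt.
135 kt falls in the Category 4 band.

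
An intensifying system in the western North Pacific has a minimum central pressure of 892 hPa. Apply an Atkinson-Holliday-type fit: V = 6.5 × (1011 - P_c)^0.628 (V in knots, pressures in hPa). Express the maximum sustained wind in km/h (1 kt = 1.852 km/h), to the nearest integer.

ΔP = 1011 − 892 = 119 hPa.
V ≈ 6.5 × 119^0.628 = 6.5 × 20.111 ≈ 130.724 kt.
130.724 × 1.852 ≈ 242.10 km/h → 242 km/h.

242 km/h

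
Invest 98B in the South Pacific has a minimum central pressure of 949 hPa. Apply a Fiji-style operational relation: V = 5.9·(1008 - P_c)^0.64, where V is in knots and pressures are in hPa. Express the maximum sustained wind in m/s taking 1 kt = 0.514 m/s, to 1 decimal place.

41.2 m/s

ΔP = 1008 − 949 = 59 hPa.
V ≈ 5.9 × 59^0.64 = 5.9 × 13.594 ≈ 80.204 kt.
80.204 × 0.514 ≈ 41.22 m/s → 41.2 m/s.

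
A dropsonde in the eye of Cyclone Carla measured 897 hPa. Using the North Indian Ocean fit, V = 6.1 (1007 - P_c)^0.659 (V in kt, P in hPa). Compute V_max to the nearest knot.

ΔP = 1007 − 897 = 110 hPa.
110^0.659 ≈ 22.145.
V ≈ 6.1 × 22.145 ≈ 135.1 kt.

135 kt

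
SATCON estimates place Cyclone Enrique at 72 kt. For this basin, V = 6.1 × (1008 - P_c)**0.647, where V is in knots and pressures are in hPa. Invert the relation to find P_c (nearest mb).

ΔP = (V / 6.1)^(1/0.647) = (72/6.1)^1.546.
72/6.1 = 11.803; 11.803^1.546 ≈ 45.38 mb.
P_c = 1008 − 45.38 = 962.62 ≈ 963 mb.

963 mb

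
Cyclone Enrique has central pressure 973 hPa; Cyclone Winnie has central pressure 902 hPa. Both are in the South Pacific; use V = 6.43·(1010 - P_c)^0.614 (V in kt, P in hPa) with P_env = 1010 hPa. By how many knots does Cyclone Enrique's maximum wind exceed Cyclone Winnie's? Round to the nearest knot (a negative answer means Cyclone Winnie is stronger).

Cyclone Enrique: ΔP = 37; V ≈ 6.43 × 37^0.614 ≈ 59.03 kt.
Cyclone Winnie: ΔP = 108; V ≈ 6.43 × 108^0.614 ≈ 113.95 kt.
Difference ≈ 59.03 − 113.95 = -54.92 → -55 kt.

-55 kt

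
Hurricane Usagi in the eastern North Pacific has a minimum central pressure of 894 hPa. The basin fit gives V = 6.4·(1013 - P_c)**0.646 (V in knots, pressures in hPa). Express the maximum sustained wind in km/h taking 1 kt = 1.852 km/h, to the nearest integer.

ΔP = 1013 − 894 = 119 hPa.
V ≈ 6.4 × 119^0.646 = 6.4 × 21.918 ≈ 140.276 kt.
140.276 × 1.852 ≈ 259.79 km/h → 260 km/h.

260 km/h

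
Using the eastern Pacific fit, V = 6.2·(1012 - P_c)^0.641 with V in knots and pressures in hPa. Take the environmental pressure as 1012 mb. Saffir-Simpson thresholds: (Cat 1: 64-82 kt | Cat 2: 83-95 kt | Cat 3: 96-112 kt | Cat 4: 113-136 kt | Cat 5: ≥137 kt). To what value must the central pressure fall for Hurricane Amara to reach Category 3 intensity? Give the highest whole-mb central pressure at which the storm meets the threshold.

Category 3 begins at V = 96 kt.
Required ΔP = (96/6.2)^(1/0.641) = 15.484^1.560 ≈ 71.83 mb.
P_c ≤ 1012 − 71.83 = 940.17, so the highest integer P_c is 940 mb.

940 mb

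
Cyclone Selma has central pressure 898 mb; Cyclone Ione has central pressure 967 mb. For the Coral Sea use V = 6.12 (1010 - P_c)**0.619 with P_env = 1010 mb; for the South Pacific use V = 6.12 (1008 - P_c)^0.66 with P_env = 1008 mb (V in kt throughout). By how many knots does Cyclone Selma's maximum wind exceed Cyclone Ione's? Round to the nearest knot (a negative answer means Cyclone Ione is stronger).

Cyclone Selma: ΔP = 112; V ≈ 6.12 × 112^0.619 ≈ 113.56 kt.
Cyclone Ione: ΔP = 41; V ≈ 6.12 × 41^0.66 ≈ 70.99 kt.
Difference ≈ 113.56 − 70.99 = 42.57 → 43 kt.

43 kt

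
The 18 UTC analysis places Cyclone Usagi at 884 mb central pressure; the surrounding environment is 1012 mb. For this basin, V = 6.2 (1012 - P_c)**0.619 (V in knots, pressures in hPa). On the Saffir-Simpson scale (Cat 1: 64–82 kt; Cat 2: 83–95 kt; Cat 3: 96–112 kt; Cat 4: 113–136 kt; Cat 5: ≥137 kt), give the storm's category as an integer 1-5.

4

ΔP = 1012 − 884 = 128 mb.
V ≈ 6.2 × 128^0.619 = 6.2 × 20.15 ≈ 125 kt.
125 kt falls in the Category 4 band.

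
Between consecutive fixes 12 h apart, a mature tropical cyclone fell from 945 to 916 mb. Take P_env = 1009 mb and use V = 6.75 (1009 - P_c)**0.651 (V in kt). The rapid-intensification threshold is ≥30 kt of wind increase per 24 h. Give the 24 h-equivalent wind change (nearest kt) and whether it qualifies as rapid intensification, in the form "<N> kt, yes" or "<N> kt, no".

56 kt, yes

V₁: ΔP = 64, V ≈ 6.75 × 64^0.651 ≈ 101.19 kt.
V₂: ΔP = 93, V ≈ 6.75 × 93^0.651 ≈ 129.06 kt.
ΔV over 12 h = 27.87 kt → 24 h equivalent = 27.87 × 24/12 ≈ 55.74 kt.
56 kt ≥ 30 kt ⇒ rapid intensification.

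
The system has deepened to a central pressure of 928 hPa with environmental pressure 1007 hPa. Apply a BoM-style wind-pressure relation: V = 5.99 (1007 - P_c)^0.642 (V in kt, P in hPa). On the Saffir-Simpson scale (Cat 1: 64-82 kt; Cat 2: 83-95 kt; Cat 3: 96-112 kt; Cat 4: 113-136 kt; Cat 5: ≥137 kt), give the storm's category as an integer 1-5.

ΔP = 1007 − 928 = 79 hPa.
V ≈ 5.99 × 79^0.642 = 5.99 × 16.53 ≈ 99 kt.
99 kt falls in the Category 3 band.

3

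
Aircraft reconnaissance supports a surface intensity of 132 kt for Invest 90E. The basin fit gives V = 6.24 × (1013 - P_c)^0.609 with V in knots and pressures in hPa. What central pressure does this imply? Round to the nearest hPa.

ΔP = (V / 6.24)^(1/0.609) = (132/6.24)^1.642.
132/6.24 = 21.154; 21.154^1.642 ≈ 150.08 hPa.
P_c = 1013 − 150.08 = 862.92 ≈ 863 hPa.

863 hPa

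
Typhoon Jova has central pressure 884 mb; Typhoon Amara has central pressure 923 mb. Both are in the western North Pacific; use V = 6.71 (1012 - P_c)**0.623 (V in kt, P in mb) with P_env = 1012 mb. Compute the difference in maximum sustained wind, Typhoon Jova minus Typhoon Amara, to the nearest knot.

28 kt

Typhoon Jova: ΔP = 128; V ≈ 6.71 × 128^0.623 ≈ 137.88 kt.
Typhoon Amara: ΔP = 89; V ≈ 6.71 × 89^0.623 ≈ 109.95 kt.
Difference ≈ 137.88 − 109.95 = 27.93 → 28 kt.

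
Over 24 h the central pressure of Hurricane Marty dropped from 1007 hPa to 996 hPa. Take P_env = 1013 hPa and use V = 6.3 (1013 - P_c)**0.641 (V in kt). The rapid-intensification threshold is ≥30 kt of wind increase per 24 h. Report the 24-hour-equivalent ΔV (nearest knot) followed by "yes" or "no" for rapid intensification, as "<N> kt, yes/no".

19 kt, no

V₁: ΔP = 6, V ≈ 6.3 × 6^0.641 ≈ 19.87 kt.
V₂: ΔP = 17, V ≈ 6.3 × 17^0.641 ≈ 38.73 kt.
ΔV over 24 h = 18.86 kt → 24 h equivalent = 18.86 × 24/24 ≈ 18.86 kt.
19 kt < 30 kt ⇒ not rapid intensification.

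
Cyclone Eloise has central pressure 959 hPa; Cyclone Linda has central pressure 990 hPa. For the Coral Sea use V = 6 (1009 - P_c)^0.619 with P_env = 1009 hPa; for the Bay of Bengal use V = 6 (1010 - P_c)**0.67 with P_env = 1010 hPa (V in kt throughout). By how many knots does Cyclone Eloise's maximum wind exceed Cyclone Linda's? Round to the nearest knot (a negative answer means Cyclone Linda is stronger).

23 kt

Cyclone Eloise: ΔP = 50; V ≈ 6 × 50^0.619 ≈ 67.58 kt.
Cyclone Linda: ΔP = 20; V ≈ 6 × 20^0.67 ≈ 44.65 kt.
Difference ≈ 67.58 − 44.65 = 22.93 → 23 kt.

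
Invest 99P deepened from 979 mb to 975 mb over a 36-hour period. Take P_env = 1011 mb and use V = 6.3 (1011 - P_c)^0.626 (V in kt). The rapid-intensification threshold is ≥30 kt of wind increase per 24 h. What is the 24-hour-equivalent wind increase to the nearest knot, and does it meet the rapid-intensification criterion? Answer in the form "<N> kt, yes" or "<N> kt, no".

V₁: ΔP = 32, V ≈ 6.3 × 32^0.626 ≈ 55.15 kt.
V₂: ΔP = 36, V ≈ 6.3 × 36^0.626 ≈ 59.37 kt.
ΔV over 36 h = 4.22 kt → 24 h equivalent = 4.22 × 24/36 ≈ 2.81 kt.
3 kt < 30 kt ⇒ not rapid intensification.

3 kt, no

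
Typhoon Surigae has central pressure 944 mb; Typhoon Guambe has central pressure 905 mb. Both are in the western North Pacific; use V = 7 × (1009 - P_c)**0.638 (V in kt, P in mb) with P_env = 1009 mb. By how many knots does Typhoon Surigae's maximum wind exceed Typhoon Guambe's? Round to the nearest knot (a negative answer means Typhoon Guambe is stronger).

-35 kt

Typhoon Surigae: ΔP = 65; V ≈ 7 × 65^0.638 ≈ 100.40 kt.
Typhoon Guambe: ΔP = 104; V ≈ 7 × 104^0.638 ≈ 135.51 kt.
Difference ≈ 100.40 − 135.51 = -35.11 → -35 kt.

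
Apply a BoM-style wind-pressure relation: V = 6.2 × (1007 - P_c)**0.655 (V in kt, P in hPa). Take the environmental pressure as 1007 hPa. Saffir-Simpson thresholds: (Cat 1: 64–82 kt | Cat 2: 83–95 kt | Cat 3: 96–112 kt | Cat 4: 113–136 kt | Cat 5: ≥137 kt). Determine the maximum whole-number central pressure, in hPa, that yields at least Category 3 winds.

Category 3 begins at V = 96 kt.
Required ΔP = (96/6.2)^(1/0.655) = 15.484^1.527 ≈ 65.56 hPa.
P_c ≤ 1007 − 65.56 = 941.44, so the highest integer P_c is 941 hPa.

941 hPa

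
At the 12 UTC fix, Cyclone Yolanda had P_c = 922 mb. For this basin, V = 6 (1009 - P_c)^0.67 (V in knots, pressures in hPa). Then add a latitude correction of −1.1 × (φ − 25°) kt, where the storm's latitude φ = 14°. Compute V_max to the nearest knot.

132 kt

ΔP = 1009 − 922 = 87 mb.
87^0.67 ≈ 19.929.
V ≈ 6 × 19.929 ≈ 119.6 kt.
Latitude correction: −1.1 × (14 − 25) = 12.1 kt.
Corrected V ≈ 131.7 kt → 132 kt.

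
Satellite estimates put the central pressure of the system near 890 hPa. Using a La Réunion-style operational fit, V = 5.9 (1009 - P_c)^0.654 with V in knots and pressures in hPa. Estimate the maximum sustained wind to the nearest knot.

ΔP = 1009 − 890 = 119 hPa.
119^0.654 ≈ 22.772.
V ≈ 5.9 × 22.772 ≈ 134.4 kt.

134 kt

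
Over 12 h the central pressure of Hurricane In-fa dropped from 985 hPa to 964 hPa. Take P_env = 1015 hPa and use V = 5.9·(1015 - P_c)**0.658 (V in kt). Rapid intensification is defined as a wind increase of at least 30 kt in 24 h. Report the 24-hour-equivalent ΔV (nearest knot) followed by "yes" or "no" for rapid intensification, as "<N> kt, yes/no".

V₁: ΔP = 30, V ≈ 5.9 × 30^0.658 ≈ 55.31 kt.
V₂: ΔP = 51, V ≈ 5.9 × 51^0.658 ≈ 78.42 kt.
ΔV over 12 h = 23.11 kt → 24 h equivalent = 23.11 × 24/12 ≈ 46.22 kt.
46 kt ≥ 30 kt ⇒ rapid intensification.

46 kt, yes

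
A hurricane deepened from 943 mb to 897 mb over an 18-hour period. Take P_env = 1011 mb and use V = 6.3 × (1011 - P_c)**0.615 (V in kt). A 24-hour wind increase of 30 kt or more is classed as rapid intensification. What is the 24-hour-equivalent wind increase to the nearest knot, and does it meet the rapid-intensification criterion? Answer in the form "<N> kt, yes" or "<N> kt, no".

V₁: ΔP = 68, V ≈ 6.3 × 68^0.615 ≈ 84.40 kt.
V₂: ΔP = 114, V ≈ 6.3 × 114^0.615 ≈ 115.97 kt.
ΔV over 18 h = 31.57 kt → 24 h equivalent = 31.57 × 24/18 ≈ 42.09 kt.
42 kt ≥ 30 kt ⇒ rapid intensification.

42 kt, yes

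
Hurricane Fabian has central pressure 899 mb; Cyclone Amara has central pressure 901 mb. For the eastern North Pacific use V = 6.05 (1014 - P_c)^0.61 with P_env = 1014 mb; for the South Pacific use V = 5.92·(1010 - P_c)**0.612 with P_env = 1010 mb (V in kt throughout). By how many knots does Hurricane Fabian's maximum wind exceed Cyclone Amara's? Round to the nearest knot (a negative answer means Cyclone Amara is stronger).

5 kt

Hurricane Fabian: ΔP = 115; V ≈ 6.05 × 115^0.61 ≈ 109.34 kt.
Cyclone Amara: ΔP = 109; V ≈ 5.92 × 109^0.612 ≈ 104.53 kt.
Difference ≈ 109.34 − 104.53 = 4.81 → 5 kt.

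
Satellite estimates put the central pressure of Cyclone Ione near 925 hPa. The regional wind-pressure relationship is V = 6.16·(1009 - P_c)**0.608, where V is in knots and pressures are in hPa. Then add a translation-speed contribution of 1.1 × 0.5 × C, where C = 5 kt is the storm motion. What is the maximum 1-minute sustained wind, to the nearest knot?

ΔP = 1009 − 925 = 84 hPa.
84^0.608 ≈ 14.790.
V ≈ 6.16 × 14.790 ≈ 91.1 kt.
Translation term: 1.1 × 0.5 × 5 = 2.75 kt.
Corrected V ≈ 93.85 kt → 94 kt.

94 kt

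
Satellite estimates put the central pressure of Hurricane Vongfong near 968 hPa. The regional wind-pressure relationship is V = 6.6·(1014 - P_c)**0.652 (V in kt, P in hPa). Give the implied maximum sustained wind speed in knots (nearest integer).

80 kt

ΔP = 1014 − 968 = 46 hPa.
46^0.652 ≈ 12.137.
V ≈ 6.6 × 12.137 ≈ 80.1 kt.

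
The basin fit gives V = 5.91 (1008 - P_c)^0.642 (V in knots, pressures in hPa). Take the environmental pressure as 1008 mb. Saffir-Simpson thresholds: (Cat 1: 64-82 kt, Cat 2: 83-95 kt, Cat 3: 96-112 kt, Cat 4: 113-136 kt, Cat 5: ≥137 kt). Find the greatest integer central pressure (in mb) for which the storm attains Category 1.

Category 1 begins at V = 64 kt.
Required ΔP = (64/5.91)^(1/0.642) = 10.829^1.558 ≈ 40.88 mb.
P_c ≤ 1008 − 40.88 = 967.12, so the highest integer P_c is 967 mb.

967 mb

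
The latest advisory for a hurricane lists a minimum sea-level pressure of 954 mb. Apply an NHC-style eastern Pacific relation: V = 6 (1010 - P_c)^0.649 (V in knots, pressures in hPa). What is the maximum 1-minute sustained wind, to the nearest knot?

82 kt

ΔP = 1010 − 954 = 56 mb.
56^0.649 ≈ 13.632.
V ≈ 6 × 13.632 ≈ 81.8 kt.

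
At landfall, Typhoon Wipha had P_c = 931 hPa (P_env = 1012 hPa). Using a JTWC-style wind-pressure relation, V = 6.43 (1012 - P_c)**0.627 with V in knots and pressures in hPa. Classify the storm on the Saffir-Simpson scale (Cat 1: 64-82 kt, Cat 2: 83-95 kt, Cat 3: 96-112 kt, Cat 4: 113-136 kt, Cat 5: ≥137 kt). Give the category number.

ΔP = 1012 − 931 = 81 hPa.
V ≈ 6.43 × 81^0.627 = 6.43 × 15.73 ≈ 101 kt.
101 kt falls in the Category 3 band.

3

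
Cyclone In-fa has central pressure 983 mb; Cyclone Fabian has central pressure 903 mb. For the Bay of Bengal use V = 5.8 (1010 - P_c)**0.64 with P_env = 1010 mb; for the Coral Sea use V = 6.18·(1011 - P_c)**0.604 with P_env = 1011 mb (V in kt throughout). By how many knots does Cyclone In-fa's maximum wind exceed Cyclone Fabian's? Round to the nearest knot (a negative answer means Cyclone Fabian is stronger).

Cyclone In-fa: ΔP = 27; V ≈ 5.8 × 27^0.64 ≈ 47.81 kt.
Cyclone Fabian: ΔP = 108; V ≈ 6.18 × 108^0.604 ≈ 104.51 kt.
Difference ≈ 47.81 − 104.51 = -56.70 → -57 kt.

-57 kt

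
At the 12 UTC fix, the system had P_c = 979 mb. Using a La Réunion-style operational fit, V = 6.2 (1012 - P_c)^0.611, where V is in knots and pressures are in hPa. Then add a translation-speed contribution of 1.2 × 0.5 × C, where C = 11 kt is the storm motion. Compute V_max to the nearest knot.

ΔP = 1012 − 979 = 33 mb.
33^0.611 ≈ 8.469.
V ≈ 6.2 × 8.469 ≈ 52.5 kt.
Translation term: 1.2 × 0.5 × 11 = 6.6 kt.
Corrected V ≈ 59.1 kt → 59 kt.

59 kt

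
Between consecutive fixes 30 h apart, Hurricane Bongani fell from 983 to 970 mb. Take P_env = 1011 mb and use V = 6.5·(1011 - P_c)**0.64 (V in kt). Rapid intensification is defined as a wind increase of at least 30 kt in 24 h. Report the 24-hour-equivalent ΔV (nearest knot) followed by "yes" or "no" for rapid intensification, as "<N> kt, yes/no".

V₁: ΔP = 28, V ≈ 6.5 × 28^0.64 ≈ 54.84 kt.
V₂: ΔP = 41, V ≈ 6.5 × 41^0.64 ≈ 70.00 kt.
ΔV over 30 h = 15.16 kt → 24 h equivalent = 15.16 × 24/30 ≈ 12.13 kt.
12 kt < 30 kt ⇒ not rapid intensification.

12 kt, no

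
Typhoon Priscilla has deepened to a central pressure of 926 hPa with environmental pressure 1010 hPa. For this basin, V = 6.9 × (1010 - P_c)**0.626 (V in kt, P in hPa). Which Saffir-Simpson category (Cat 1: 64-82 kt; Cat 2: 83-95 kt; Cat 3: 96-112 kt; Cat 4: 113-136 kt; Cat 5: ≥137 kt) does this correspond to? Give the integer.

ΔP = 1010 − 926 = 84 hPa.
V ≈ 6.9 × 84^0.626 = 6.9 × 16.02 ≈ 111 kt.
111 kt falls in the Category 3 band.

3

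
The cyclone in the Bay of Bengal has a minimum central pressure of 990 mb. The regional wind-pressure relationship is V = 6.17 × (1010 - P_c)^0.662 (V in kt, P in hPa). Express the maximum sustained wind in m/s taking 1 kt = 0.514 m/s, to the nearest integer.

23 m/s

ΔP = 1010 − 990 = 20 mb.
V ≈ 6.17 × 20^0.662 = 6.17 × 7.266 ≈ 44.830 kt.
44.830 × 0.514 ≈ 23.04 m/s → 23 m/s.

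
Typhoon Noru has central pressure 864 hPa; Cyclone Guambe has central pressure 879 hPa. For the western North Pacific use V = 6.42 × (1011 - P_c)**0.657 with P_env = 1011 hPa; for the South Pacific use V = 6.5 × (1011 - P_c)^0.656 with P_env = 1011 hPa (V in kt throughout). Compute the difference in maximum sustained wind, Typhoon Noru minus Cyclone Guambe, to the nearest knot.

Typhoon Noru: ΔP = 147; V ≈ 6.42 × 147^0.657 ≈ 170.40 kt.
Cyclone Guambe: ΔP = 132; V ≈ 6.5 × 132^0.656 ≈ 159.96 kt.
Difference ≈ 170.40 − 159.96 = 10.44 → 10 kt.

10 kt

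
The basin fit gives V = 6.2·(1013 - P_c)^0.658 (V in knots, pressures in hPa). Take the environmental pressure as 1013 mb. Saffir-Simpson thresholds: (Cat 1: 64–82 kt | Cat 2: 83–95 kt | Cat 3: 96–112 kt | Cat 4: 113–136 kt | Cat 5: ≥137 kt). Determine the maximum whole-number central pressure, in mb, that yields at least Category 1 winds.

978 mb

Category 1 begins at V = 64 kt.
Required ΔP = (64/6.2)^(1/0.658) = 10.323^1.520 ≈ 34.73 mb.
P_c ≤ 1013 − 34.73 = 978.27, so the highest integer P_c is 978 mb.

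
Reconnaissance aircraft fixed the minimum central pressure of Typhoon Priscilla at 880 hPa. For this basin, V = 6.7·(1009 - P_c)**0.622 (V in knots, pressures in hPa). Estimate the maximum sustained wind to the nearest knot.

138 kt

ΔP = 1009 − 880 = 129 hPa.
129^0.622 ≈ 20.549.
V ≈ 6.7 × 20.549 ≈ 137.7 kt.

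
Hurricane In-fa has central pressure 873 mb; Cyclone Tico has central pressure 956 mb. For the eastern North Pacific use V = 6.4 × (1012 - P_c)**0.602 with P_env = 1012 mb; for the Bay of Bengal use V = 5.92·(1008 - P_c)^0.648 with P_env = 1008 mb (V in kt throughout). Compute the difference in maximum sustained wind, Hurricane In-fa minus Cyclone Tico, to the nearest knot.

Hurricane In-fa: ΔP = 139; V ≈ 6.4 × 139^0.602 ≈ 124.82 kt.
Cyclone Tico: ΔP = 52; V ≈ 5.92 × 52^0.648 ≈ 76.61 kt.
Difference ≈ 124.82 − 76.61 = 48.21 → 48 kt.

48 kt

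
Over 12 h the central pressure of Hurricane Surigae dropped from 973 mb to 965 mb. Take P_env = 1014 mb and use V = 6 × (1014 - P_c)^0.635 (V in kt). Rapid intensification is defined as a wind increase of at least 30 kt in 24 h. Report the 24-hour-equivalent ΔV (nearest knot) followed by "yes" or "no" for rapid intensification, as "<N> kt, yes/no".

15 kt, no

V₁: ΔP = 41, V ≈ 6 × 41^0.635 ≈ 63.43 kt.
V₂: ΔP = 49, V ≈ 6 × 49^0.635 ≈ 71.03 kt.
ΔV over 12 h = 7.60 kt → 24 h equivalent = 7.60 × 24/12 ≈ 15.20 kt.
15 kt < 30 kt ⇒ not rapid intensification.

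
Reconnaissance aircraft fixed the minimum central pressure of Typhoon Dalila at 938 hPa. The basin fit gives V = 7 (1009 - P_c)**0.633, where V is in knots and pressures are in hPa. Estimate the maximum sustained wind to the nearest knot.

104 kt

ΔP = 1009 − 938 = 71 hPa.
71^0.633 ≈ 14.854.
V ≈ 7 × 14.854 ≈ 104.0 kt.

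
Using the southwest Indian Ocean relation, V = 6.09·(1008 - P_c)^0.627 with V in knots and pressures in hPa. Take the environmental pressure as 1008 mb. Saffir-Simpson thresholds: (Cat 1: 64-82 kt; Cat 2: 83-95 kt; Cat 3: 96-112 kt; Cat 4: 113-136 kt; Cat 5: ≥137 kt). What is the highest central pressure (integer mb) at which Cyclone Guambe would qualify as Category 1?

965 mb

Category 1 begins at V = 64 kt.
Required ΔP = (64/6.09)^(1/0.627) = 10.509^1.595 ≈ 42.59 mb.
P_c ≤ 1008 − 42.59 = 965.41, so the highest integer P_c is 965 mb.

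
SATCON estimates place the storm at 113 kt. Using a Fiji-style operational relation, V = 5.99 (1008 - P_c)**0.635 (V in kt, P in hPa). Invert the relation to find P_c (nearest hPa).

ΔP = (V / 5.99)^(1/0.635) = (113/5.99)^1.575.
113/5.99 = 18.865; 18.865^1.575 ≈ 102.07 hPa.
P_c = 1008 − 102.07 = 905.93 ≈ 906 hPa.

906 hPa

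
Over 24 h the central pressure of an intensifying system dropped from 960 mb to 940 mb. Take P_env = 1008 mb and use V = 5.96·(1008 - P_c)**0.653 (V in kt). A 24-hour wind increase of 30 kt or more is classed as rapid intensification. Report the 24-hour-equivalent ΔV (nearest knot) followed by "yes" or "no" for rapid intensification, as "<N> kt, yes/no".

19 kt, no

V₁: ΔP = 48, V ≈ 5.96 × 48^0.653 ≈ 74.66 kt.
V₂: ΔP = 68, V ≈ 5.96 × 68^0.653 ≈ 93.73 kt.
ΔV over 24 h = 19.07 kt → 24 h equivalent = 19.07 × 24/24 ≈ 19.07 kt.
19 kt < 30 kt ⇒ not rapid intensification.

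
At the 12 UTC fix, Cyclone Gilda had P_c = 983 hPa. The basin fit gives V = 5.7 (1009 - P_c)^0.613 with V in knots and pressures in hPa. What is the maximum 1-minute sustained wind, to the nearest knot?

ΔP = 1009 − 983 = 26 hPa.
26^0.613 ≈ 7.368.
V ≈ 5.7 × 7.368 ≈ 42.0 kt.

42 kt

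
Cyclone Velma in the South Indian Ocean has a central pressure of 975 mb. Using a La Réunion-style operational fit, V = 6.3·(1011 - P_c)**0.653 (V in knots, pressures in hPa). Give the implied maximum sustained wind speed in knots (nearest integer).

65 kt

ΔP = 1011 − 975 = 36 mb.
36^0.653 ≈ 10.382.
V ≈ 6.3 × 10.382 ≈ 65.4 kt.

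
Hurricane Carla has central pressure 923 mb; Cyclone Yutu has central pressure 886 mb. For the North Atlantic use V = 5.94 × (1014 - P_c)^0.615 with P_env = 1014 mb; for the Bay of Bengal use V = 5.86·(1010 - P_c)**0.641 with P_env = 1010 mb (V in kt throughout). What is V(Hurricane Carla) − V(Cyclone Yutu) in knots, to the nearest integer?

Hurricane Carla: ΔP = 91; V ≈ 5.94 × 91^0.615 ≈ 95.19 kt.
Cyclone Yutu: ΔP = 124; V ≈ 5.86 × 124^0.641 ≈ 128.76 kt.
Difference ≈ 95.19 − 128.76 = -33.57 → -34 kt.

-34 kt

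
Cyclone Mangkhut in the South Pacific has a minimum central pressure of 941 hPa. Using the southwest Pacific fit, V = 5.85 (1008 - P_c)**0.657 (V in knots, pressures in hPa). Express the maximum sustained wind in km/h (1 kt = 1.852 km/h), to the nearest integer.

172 km/h

ΔP = 1008 − 941 = 67 hPa.
V ≈ 5.85 × 67^0.657 = 5.85 × 15.839 ≈ 92.659 kt.
92.659 × 1.852 ≈ 171.60 km/h → 172 km/h.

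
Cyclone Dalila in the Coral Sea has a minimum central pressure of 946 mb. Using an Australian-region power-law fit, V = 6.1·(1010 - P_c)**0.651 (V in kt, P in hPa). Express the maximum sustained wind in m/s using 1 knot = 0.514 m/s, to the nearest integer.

47 m/s

ΔP = 1010 − 946 = 64 mb.
V ≈ 6.1 × 64^0.651 = 6.1 × 14.991 ≈ 91.444 kt.
91.444 × 0.514 ≈ 47.00 m/s → 47 m/s.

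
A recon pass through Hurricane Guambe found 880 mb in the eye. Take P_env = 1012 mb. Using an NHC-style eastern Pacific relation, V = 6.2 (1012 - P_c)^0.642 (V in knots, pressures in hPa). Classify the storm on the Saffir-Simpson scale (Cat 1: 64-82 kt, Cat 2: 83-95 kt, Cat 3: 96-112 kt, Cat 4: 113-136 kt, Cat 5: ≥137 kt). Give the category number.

5

ΔP = 1012 − 880 = 132 mb.
V ≈ 6.2 × 132^0.642 = 6.2 × 22.98 ≈ 142 kt.
142 kt falls in the Category 5 band.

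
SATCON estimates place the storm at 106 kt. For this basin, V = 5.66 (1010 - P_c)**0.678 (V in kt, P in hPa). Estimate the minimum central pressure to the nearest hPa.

935 hPa

ΔP = (V / 5.66)^(1/0.678) = (106/5.66)^1.475.
106/5.66 = 18.728; 18.728^1.475 ≈ 75.31 hPa.
P_c = 1010 − 75.31 = 934.69 ≈ 935 hPa.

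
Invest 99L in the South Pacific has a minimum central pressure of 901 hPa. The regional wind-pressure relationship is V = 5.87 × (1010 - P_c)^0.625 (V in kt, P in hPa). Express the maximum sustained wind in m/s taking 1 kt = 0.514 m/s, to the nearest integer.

57 m/s

ΔP = 1010 − 901 = 109 hPa.
V ≈ 5.87 × 109^0.625 = 5.87 × 18.767 ≈ 110.161 kt.
110.161 × 0.514 ≈ 56.62 m/s → 57 m/s.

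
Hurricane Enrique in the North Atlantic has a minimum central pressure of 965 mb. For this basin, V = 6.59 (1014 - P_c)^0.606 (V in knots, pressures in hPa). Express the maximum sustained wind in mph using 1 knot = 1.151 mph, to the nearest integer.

80 mph

ΔP = 1014 − 965 = 49 mb.
V ≈ 6.59 × 49^0.606 = 6.59 × 10.574 ≈ 69.686 kt.
69.686 × 1.151 ≈ 80.21 mph → 80 mph.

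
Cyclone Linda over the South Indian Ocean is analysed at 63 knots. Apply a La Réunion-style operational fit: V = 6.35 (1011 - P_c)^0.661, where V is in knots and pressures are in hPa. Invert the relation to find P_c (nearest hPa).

ΔP = (V / 6.35)^(1/0.661) = (63/6.35)^1.513.
63/6.35 = 9.921; 9.921^1.513 ≈ 32.19 hPa.
P_c = 1011 − 32.19 = 978.81 ≈ 979 hPa.

979 hPa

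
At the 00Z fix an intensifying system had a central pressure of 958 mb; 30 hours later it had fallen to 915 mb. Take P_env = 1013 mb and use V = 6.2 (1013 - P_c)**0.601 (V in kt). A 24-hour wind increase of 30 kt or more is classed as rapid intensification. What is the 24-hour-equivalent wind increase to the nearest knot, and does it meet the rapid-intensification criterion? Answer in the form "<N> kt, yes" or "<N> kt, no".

23 kt, no

V₁: ΔP = 55, V ≈ 6.2 × 55^0.601 ≈ 68.92 kt.
V₂: ΔP = 98, V ≈ 6.2 × 98^0.601 ≈ 97.53 kt.
ΔV over 30 h = 28.61 kt → 24 h equivalent = 28.61 × 24/30 ≈ 22.89 kt.
23 kt < 30 kt ⇒ not rapid intensification.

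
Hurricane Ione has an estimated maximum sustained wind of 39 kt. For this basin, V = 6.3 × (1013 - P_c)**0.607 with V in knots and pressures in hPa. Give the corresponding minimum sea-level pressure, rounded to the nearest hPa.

993 hPa

ΔP = (V / 6.3)^(1/0.607) = (39/6.3)^1.647.
39/6.3 = 6.190; 6.190^1.647 ≈ 20.15 hPa.
P_c = 1013 − 20.15 = 992.85 ≈ 993 hPa.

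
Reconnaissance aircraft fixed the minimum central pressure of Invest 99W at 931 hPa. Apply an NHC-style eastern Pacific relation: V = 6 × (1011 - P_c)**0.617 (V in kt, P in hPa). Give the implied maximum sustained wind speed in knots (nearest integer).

ΔP = 1011 − 931 = 80 hPa.
80^0.617 ≈ 14.935.
V ≈ 6 × 14.935 ≈ 89.6 kt.

90 kt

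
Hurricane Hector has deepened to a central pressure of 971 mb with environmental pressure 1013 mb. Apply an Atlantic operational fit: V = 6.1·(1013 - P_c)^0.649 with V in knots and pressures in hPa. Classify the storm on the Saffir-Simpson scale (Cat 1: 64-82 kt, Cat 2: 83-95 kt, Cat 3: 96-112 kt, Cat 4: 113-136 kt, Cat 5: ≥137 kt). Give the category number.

ΔP = 1013 − 971 = 42 mb.
V ≈ 6.1 × 42^0.649 = 6.1 × 11.31 ≈ 69 kt.
69 kt falls in the Category 1 band.

1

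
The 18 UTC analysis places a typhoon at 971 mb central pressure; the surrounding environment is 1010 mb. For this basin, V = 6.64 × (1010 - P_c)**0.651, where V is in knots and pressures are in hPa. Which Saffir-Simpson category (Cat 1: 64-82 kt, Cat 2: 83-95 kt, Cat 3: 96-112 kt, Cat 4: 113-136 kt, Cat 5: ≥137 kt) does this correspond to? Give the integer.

ΔP = 1010 − 971 = 39 mb.
V ≈ 6.64 × 39^0.651 = 6.64 × 10.86 ≈ 72 kt.
72 kt falls in the Category 1 band.

1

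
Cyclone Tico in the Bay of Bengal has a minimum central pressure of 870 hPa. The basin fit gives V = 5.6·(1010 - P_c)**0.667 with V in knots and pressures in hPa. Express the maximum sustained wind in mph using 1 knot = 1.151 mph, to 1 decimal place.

ΔP = 1010 − 870 = 140 hPa.
V ≈ 5.6 × 140^0.667 = 5.6 × 27.006 ≈ 151.236 kt.
151.236 × 1.151 ≈ 174.07 mph → 174.1 mph.

174.1 mph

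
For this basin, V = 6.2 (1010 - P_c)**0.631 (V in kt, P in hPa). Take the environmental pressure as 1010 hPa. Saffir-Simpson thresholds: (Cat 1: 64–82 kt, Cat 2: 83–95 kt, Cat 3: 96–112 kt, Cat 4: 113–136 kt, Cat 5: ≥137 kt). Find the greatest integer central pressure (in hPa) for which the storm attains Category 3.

Category 3 begins at V = 96 kt.
Required ΔP = (96/6.2)^(1/0.631) = 15.484^1.585 ≈ 76.86 hPa.
P_c ≤ 1010 − 76.86 = 933.14, so the highest integer P_c is 933 hPa.

933 hPa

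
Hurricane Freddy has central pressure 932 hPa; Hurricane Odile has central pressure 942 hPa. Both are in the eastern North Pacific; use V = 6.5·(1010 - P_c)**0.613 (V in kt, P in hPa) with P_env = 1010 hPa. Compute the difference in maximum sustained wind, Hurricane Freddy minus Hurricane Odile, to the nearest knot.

8 kt

Hurricane Freddy: ΔP = 78; V ≈ 6.5 × 78^0.613 ≈ 93.92 kt.
Hurricane Odile: ΔP = 68; V ≈ 6.5 × 68^0.613 ≈ 86.35 kt.
Difference ≈ 93.92 − 86.35 = 7.57 → 8 kt.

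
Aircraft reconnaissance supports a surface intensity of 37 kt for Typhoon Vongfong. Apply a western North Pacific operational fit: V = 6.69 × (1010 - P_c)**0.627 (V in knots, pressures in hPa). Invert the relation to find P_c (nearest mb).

ΔP = (V / 6.69)^(1/0.627) = (37/6.69)^1.595.
37/6.69 = 5.531; 5.531^1.595 ≈ 15.30 mb.
P_c = 1010 − 15.30 = 994.70 ≈ 995 mb.

995 mb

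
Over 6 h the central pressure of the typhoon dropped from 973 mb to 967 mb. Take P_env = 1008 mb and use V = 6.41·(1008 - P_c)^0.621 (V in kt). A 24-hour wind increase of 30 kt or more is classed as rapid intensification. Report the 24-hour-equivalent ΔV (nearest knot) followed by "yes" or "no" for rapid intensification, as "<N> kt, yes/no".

24 kt, no

V₁: ΔP = 35, V ≈ 6.41 × 35^0.621 ≈ 58.31 kt.
V₂: ΔP = 41, V ≈ 6.41 × 41^0.621 ≈ 64.33 kt.
ΔV over 6 h = 6.02 kt → 24 h equivalent = 6.02 × 24/6 ≈ 24.08 kt.
24 kt < 30 kt ⇒ not rapid intensification.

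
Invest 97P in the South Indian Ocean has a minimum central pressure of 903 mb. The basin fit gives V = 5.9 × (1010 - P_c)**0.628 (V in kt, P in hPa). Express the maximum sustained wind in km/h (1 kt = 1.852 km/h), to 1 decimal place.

205.6 km/h

ΔP = 1010 − 903 = 107 mb.
V ≈ 5.9 × 107^0.628 = 5.9 × 18.813 ≈ 110.995 kt.
110.995 × 1.852 ≈ 205.56 km/h → 205.6 km/h.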